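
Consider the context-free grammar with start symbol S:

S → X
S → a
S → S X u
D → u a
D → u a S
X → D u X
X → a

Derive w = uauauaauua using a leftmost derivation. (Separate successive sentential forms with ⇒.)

S⇒X⇒DuX⇒uaSuX⇒uaSXuuX⇒uaXXuuX⇒uaDuXXuuX⇒uauauXXuuX⇒uauauaXuuX⇒uauauaauuX⇒uauauaauua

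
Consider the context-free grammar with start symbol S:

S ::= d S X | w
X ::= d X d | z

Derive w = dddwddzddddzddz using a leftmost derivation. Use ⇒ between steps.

S ⇒ dSX ⇒ ddSXX ⇒ dddSXXX ⇒ dddwXXX ⇒ dddwdXdXX ⇒ dddwddXddXX ⇒ dddwddzddXX ⇒ dddwddzdddXdX ⇒ dddwddzddddXddX ⇒ dddwddzddddzddX ⇒ dddwddzddddzddz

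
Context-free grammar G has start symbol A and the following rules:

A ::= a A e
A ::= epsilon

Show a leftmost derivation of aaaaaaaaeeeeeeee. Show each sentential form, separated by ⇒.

A⇒aAe⇒aaAee⇒aaaAeee⇒aaaaAeeee⇒aaaaaAeeeee⇒aaaaaaAeeeeee⇒aaaaaaaAeeeeeee⇒aaaaaaaaAeeeeeeee⇒aaaaaaaaeeeeeeee

A ⇒ aAe   [A ::= a A e]
aAe ⇒ aaAee   [A ::= a A e]
aaAee ⇒ aaaAeee   [A ::= a A e]
aaaAeee ⇒ aaaaAeeee   [A ::= a A e]
aaaaAeeee ⇒ aaaaaAeeeee   [A ::= a A e]
aaaaaAeeeee ⇒ aaaaaaAeeeeee   [A ::= a A e]
aaaaaaAeeeeee ⇒ aaaaaaaAeeeeeee   [A ::= a A e]
aaaaaaaAeeeeeee ⇒ aaaaaaaaAeeeeeeee   [A ::= a A e]
aaaaaaaaAeeeeeeee ⇒ aaaaaaaaeeeeeeee   [A ::= epsilon]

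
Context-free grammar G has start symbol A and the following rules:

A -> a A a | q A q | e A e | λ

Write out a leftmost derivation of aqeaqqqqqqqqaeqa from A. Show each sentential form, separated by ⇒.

A⇒aAa⇒aqAqa⇒aqeAeqa⇒aqeaAaeqa⇒aqeaqAqaeqa⇒aqeaqqAqqaeqa⇒aqeaqqqAqqqaeqa⇒aqeaqqqqAqqqqaeqa⇒aqeaqqqqqqqqaeqa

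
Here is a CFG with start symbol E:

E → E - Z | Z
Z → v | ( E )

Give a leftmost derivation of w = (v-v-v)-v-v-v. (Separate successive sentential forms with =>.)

E=>E-Z=>E-Z-Z=>E-Z-Z-Z=>Z-Z-Z-Z=>(E)-Z-Z-Z=>(E-Z)-Z-Z-Z=>(E-Z-Z)-Z-Z-Z=>(Z-Z-Z)-Z-Z-Z=>(v-Z-Z)-Z-Z-Z=>(v-v-Z)-Z-Z-Z=>(v-v-v)-Z-Z-Z=>(v-v-v)-v-Z-Z=>(v-v-v)-v-v-Z=>(v-v-v)-v-v-v

E => E-Z   [E → E - Z]
E-Z => E-Z-Z   [E → E - Z]
E-Z-Z => E-Z-Z-Z   [E → E - Z]
E-Z-Z-Z => Z-Z-Z-Z   [E → Z]
Z-Z-Z-Z => (E)-Z-Z-Z   [Z → ( E )]
(E)-Z-Z-Z => (E-Z)-Z-Z-Z   [E → E - Z]
(E-Z)-Z-Z-Z => (E-Z-Z)-Z-Z-Z   [E → E - Z]
(E-Z-Z)-Z-Z-Z => (Z-Z-Z)-Z-Z-Z   [E → Z]
(Z-Z-Z)-Z-Z-Z => (v-Z-Z)-Z-Z-Z   [Z → v]
(v-Z-Z)-Z-Z-Z => (v-v-Z)-Z-Z-Z   [Z → v]
(v-v-Z)-Z-Z-Z => (v-v-v)-Z-Z-Z   [Z → v]
(v-v-v)-Z-Z-Z => (v-v-v)-v-Z-Z   [Z → v]
(v-v-v)-v-Z-Z => (v-v-v)-v-v-Z   [Z → v]
(v-v-v)-v-v-Z => (v-v-v)-v-v-v   [Z → v]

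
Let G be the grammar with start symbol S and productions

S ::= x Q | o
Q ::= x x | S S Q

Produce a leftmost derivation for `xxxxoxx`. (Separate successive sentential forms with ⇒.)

S⇒xQ⇒xSSQ⇒xxQSQ⇒xxxxSQ⇒xxxxoQ⇒xxxxoxx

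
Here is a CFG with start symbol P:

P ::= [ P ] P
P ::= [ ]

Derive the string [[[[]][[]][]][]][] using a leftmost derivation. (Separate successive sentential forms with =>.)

P => [P]P   [P ::= [ P ] P]
[P]P => [[P]P]P   [P ::= [ P ] P]
[[P]P]P => [[[P]P]P]P   [P ::= [ P ] P]
[[[P]P]P]P => [[[[]]P]P]P   [P ::= [ ]]
[[[[]]P]P]P => [[[[]][P]P]P]P   [P ::= [ P ] P]
[[[[]][P]P]P]P => [[[[]][[]]P]P]P   [P ::= [ ]]
[[[[]][[]]P]P]P => [[[[]][[]][]]P]P   [P ::= [ ]]
[[[[]][[]][]]P]P => [[[[]][[]][]][]]P   [P ::= [ ]]
[[[[]][[]][]][]]P => [[[[]][[]][]][]][]   [P ::= [ ]]

P=>[P]P=>[[P]P]P=>[[[P]P]P]P=>[[[[]]P]P]P=>[[[[]][P]P]P]P=>[[[[]][[]]P]P]P=>[[[[]][[]][]]P]P=>[[[[]][[]][]][]]P=>[[[[]][[]][]][]][]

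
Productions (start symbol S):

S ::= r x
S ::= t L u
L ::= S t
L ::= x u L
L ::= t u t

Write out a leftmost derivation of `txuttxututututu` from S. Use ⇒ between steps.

S⇒tLu⇒txuLu⇒txuStu⇒txutLutu⇒txutStutu⇒txuttLututu⇒txuttxuLututu⇒txuttxututututu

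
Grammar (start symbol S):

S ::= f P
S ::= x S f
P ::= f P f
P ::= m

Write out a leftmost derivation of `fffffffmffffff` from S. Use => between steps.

S => fP => ffPf => fffPff => ffffPfff => fffffPffff => ffffffPfffff => fffffffPffffff => fffffffmffffff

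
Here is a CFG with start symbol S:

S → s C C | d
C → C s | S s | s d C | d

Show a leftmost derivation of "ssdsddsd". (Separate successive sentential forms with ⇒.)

S⇒sCC⇒ssdCC⇒ssdsdCC⇒ssdsdSsC⇒ssdsddsC⇒ssdsddsd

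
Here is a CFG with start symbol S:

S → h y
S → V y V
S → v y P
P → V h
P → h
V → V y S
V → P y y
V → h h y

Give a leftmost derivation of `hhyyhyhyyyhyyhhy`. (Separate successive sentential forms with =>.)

S => VyV   [S → V y V]
VyV => VySyV   [V → V y S]
VySyV => PyyySyV   [V → P y y]
PyyySyV => VhyyySyV   [P → V h]
VhyyySyV => VyShyyySyV   [V → V y S]
VyShyyySyV => hhyyShyyySyV   [V → h h y]
hhyyShyyySyV => hhyyhyhyyySyV   [S → h y]
hhyyhyhyyySyV => hhyyhyhyyyhyyV   [S → h y]
hhyyhyhyyyhyyV => hhyyhyhyyyhyyhhy   [V → h h y]

S => VyV => VySyV => PyyySyV => VhyyySyV => VyShyyySyV => hhyyShyyySyV => hhyyhyhyyySyV => hhyyhyhyyyhyyV => hhyyhyhyyyhyyhhy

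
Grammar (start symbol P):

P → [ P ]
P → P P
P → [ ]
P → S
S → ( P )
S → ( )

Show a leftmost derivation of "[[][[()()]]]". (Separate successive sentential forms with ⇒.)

P ⇒ [P]   [P → [ P ]]
[P] ⇒ [PP]   [P → P P]
[PP] ⇒ [[]P]   [P → [ ]]
[[]P] ⇒ [[][P]]   [P → [ P ]]
[[][P]] ⇒ [[][[P]]]   [P → [ P ]]
[[][[P]]] ⇒ [[][[PP]]]   [P → P P]
[[][[PP]]] ⇒ [[][[SP]]]   [P → S]
[[][[SP]]] ⇒ [[][[()P]]]   [S → ( )]
[[][[()P]]] ⇒ [[][[()S]]]   [P → S]
[[][[()S]]] ⇒ [[][[()()]]]   [S → ( )]

P ⇒ [P] ⇒ [PP] ⇒ [[]P] ⇒ [[][P]] ⇒ [[][[P]]] ⇒ [[][[PP]]] ⇒ [[][[SP]]] ⇒ [[][[()P]]] ⇒ [[][[()S]]] ⇒ [[][[()()]]]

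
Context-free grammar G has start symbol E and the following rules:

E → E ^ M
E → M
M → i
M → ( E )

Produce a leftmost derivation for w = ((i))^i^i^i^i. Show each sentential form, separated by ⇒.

E ⇒ E^M   [E → E ^ M]
E^M ⇒ E^M^M   [E → E ^ M]
E^M^M ⇒ E^M^M^M   [E → E ^ M]
E^M^M^M ⇒ E^M^M^M^M   [E → E ^ M]
E^M^M^M^M ⇒ M^M^M^M^M   [E → M]
M^M^M^M^M ⇒ (E)^M^M^M^M   [M → ( E )]
(E)^M^M^M^M ⇒ (M)^M^M^M^M   [E → M]
(M)^M^M^M^M ⇒ ((E))^M^M^M^M   [M → ( E )]
((E))^M^M^M^M ⇒ ((M))^M^M^M^M   [E → M]
((M))^M^M^M^M ⇒ ((i))^M^M^M^M   [M → i]
((i))^M^M^M^M ⇒ ((i))^i^M^M^M   [M → i]
((i))^i^M^M^M ⇒ ((i))^i^i^M^M   [M → i]
((i))^i^i^M^M ⇒ ((i))^i^i^i^M   [M → i]
((i))^i^i^i^M ⇒ ((i))^i^i^i^i   [M → i]

E ⇒ E^M ⇒ E^M^M ⇒ E^M^M^M ⇒ E^M^M^M^M ⇒ M^M^M^M^M ⇒ (E)^M^M^M^M ⇒ (M)^M^M^M^M ⇒ ((E))^M^M^M^M ⇒ ((M))^M^M^M^M ⇒ ((i))^M^M^M^M ⇒ ((i))^i^M^M^M ⇒ ((i))^i^i^M^M ⇒ ((i))^i^i^i^M ⇒ ((i))^i^i^i^i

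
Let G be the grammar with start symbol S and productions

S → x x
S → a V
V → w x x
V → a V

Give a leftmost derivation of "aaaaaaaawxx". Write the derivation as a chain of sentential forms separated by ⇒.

S⇒aV⇒aaV⇒aaaV⇒aaaaV⇒aaaaaV⇒aaaaaaV⇒aaaaaaaV⇒aaaaaaaaV⇒aaaaaaaawxx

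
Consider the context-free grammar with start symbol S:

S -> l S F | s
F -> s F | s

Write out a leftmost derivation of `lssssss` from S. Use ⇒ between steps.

S⇒lSF⇒lsF⇒lssF⇒lsssF⇒lssssF⇒lsssssF⇒lssssss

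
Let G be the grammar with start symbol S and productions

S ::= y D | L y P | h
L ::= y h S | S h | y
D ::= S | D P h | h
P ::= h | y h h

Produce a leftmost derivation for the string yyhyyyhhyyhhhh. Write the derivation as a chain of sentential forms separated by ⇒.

S ⇒ yD ⇒ yDPh ⇒ ySPh ⇒ yLyPPh ⇒ yyhSyPPh ⇒ yyhLyPyPPh ⇒ yyhyyPyPPh ⇒ yyhyyyhhyPPh ⇒ yyhyyyhhyyhhPh ⇒ yyhyyyhhyyhhhh

S ⇒ yD   [S ::= y D]
yD ⇒ yDPh   [D ::= D P h]
yDPh ⇒ ySPh   [D ::= S]
ySPh ⇒ yLyPPh   [S ::= L y P]
yLyPPh ⇒ yyhSyPPh   [L ::= y h S]
yyhSyPPh ⇒ yyhLyPyPPh   [S ::= L y P]
yyhLyPyPPh ⇒ yyhyyPyPPh   [L ::= y]
yyhyyPyPPh ⇒ yyhyyyhhyPPh   [P ::= y h h]
yyhyyyhhyPPh ⇒ yyhyyyhhyyhhPh   [P ::= y h h]
yyhyyyhhyyhhPh ⇒ yyhyyyhhyyhhhh   [P ::= h]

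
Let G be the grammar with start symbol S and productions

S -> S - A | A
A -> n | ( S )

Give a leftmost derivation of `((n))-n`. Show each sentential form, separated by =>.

S => S-A   [S -> S - A]
S-A => A-A   [S -> A]
A-A => (S)-A   [A -> ( S )]
(S)-A => (A)-A   [S -> A]
(A)-A => ((S))-A   [A -> ( S )]
((S))-A => ((A))-A   [S -> A]
((A))-A => ((n))-A   [A -> n]
((n))-A => ((n))-n   [A -> n]

S=>S-A=>A-A=>(S)-A=>(A)-A=>((S))-A=>((A))-A=>((n))-A=>((n))-n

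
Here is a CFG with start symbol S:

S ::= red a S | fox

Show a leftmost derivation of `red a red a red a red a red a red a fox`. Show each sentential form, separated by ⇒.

S ⇒ red a S ⇒ red a red a S ⇒ red a red a red a S ⇒ red a red a red a red a S ⇒ red a red a red a red a red a S ⇒ red a red a red a red a red a red a S ⇒ red a red a red a red a red a red a fox

S ⇒ red a S   [S ::= red a S]
red a S ⇒ red a red a S   [S ::= red a S]
red a red a S ⇒ red a red a red a S   [S ::= red a S]
red a red a red a S ⇒ red a red a red a red a S   [S ::= red a S]
red a red a red a red a S ⇒ red a red a red a red a red a S   [S ::= red a S]
red a red a red a red a red a S ⇒ red a red a red a red a red a red a S   [S ::= red a S]
red a red a red a red a red a red a S ⇒ red a red a red a red a red a red a fox   [S ::= fox]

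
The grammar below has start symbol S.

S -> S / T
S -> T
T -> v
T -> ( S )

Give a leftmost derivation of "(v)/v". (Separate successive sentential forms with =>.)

S => S/T   [S -> S / T]
S/T => T/T   [S -> T]
T/T => (S)/T   [T -> ( S )]
(S)/T => (T)/T   [S -> T]
(T)/T => (v)/T   [T -> v]
(v)/T => (v)/v   [T -> v]

S=>S/T=>T/T=>(S)/T=>(T)/T=>(v)/T=>(v)/v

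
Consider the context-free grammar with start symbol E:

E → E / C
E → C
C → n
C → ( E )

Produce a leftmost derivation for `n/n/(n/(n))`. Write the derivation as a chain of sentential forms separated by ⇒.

E⇒E/C⇒E/C/C⇒C/C/C⇒n/C/C⇒n/n/C⇒n/n/(E)⇒n/n/(E/C)⇒n/n/(C/C)⇒n/n/(n/C)⇒n/n/(n/(E))⇒n/n/(n/(C))⇒n/n/(n/(n))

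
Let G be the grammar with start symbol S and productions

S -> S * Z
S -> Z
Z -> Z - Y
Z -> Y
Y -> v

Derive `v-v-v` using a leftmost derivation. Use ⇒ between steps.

S ⇒ Z   [S -> Z]
Z ⇒ Z-Y   [Z -> Z - Y]
Z-Y ⇒ Z-Y-Y   [Z -> Z - Y]
Z-Y-Y ⇒ Y-Y-Y   [Z -> Y]
Y-Y-Y ⇒ v-Y-Y   [Y -> v]
v-Y-Y ⇒ v-v-Y   [Y -> v]
v-v-Y ⇒ v-v-v   [Y -> v]

S ⇒ Z ⇒ Z-Y ⇒ Z-Y-Y ⇒ Y-Y-Y ⇒ v-Y-Y ⇒ v-v-Y ⇒ v-v-v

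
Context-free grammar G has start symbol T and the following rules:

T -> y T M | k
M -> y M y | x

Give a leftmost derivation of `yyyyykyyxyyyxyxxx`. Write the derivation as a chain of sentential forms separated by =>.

T => yTM   [T -> y T M]
yTM => yyTMM   [T -> y T M]
yyTMM => yyyTMMM   [T -> y T M]
yyyTMMM => yyyyTMMMM   [T -> y T M]
yyyyTMMMM => yyyyyTMMMMM   [T -> y T M]
yyyyyTMMMMM => yyyyykMMMMM   [T -> k]
yyyyykMMMMM => yyyyykyMyMMMM   [M -> y M y]
yyyyykyMyMMMM => yyyyykyyMyyMMMM   [M -> y M y]
yyyyykyyMyyMMMM => yyyyykyyxyyMMMM   [M -> x]
yyyyykyyxyyMMMM => yyyyykyyxyyyMyMMM   [M -> y M y]
yyyyykyyxyyyMyMMM => yyyyykyyxyyyxyMMM   [M -> x]
yyyyykyyxyyyxyMMM => yyyyykyyxyyyxyxMM   [M -> x]
yyyyykyyxyyyxyxMM => yyyyykyyxyyyxyxxM   [M -> x]
yyyyykyyxyyyxyxxM => yyyyykyyxyyyxyxxx   [M -> x]

T => yTM => yyTMM => yyyTMMM => yyyyTMMMM => yyyyyTMMMMM => yyyyykMMMMM => yyyyykyMyMMMM => yyyyykyyMyyMMMM => yyyyykyyxyyMMMM => yyyyykyyxyyyMyMMM => yyyyykyyxyyyxyMMM => yyyyykyyxyyyxyxMM => yyyyykyyxyyyxyxxM => yyyyykyyxyyyxyxxx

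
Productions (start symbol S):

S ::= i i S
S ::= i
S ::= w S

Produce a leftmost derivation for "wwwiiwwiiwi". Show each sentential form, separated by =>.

S => wS   [S ::= w S]
wS => wwS   [S ::= w S]
wwS => wwwS   [S ::= w S]
wwwS => wwwiiS   [S ::= i i S]
wwwiiS => wwwiiwS   [S ::= w S]
wwwiiwS => wwwiiwwS   [S ::= w S]
wwwiiwwS => wwwiiwwiiS   [S ::= i i S]
wwwiiwwiiS => wwwiiwwiiwS   [S ::= w S]
wwwiiwwiiwS => wwwiiwwiiwi   [S ::= i]

S => wS => wwS => wwwS => wwwiiS => wwwiiwS => wwwiiwwS => wwwiiwwiiS => wwwiiwwiiwS => wwwiiwwiiwi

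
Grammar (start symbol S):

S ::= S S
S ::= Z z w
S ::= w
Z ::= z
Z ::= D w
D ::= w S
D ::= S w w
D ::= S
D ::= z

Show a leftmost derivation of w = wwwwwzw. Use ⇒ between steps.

S⇒Zzw⇒Dwzw⇒wSwzw⇒wSSwzw⇒wSSSwzw⇒wwSSwzw⇒wwwSwzw⇒wwwwwzw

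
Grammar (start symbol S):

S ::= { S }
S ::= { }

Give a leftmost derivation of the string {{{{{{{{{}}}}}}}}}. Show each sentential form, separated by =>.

S => {S}   [S ::= { S }]
{S} => {{S}}   [S ::= { S }]
{{S}} => {{{S}}}   [S ::= { S }]
{{{S}}} => {{{{S}}}}   [S ::= { S }]
{{{{S}}}} => {{{{{S}}}}}   [S ::= { S }]
{{{{{S}}}}} => {{{{{{S}}}}}}   [S ::= { S }]
{{{{{{S}}}}}} => {{{{{{{S}}}}}}}   [S ::= { S }]
{{{{{{{S}}}}}}} => {{{{{{{{S}}}}}}}}   [S ::= { S }]
{{{{{{{{S}}}}}}}} => {{{{{{{{{}}}}}}}}}   [S ::= { }]

S=>{S}=>{{S}}=>{{{S}}}=>{{{{S}}}}=>{{{{{S}}}}}=>{{{{{{S}}}}}}=>{{{{{{{S}}}}}}}=>{{{{{{{{S}}}}}}}}=>{{{{{{{{{}}}}}}}}}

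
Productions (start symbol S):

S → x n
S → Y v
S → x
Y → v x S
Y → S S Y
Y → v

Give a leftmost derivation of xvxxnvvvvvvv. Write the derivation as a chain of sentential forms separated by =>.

S => Yv => SSYv => xSYv => xYvYv => xvxSvYv => xvxYvvYv => xvxSSYvvYv => xvxxnSYvvYv => xvxxnYvYvvYv => xvxxnvvYvvYv => xvxxnvvvvvYv => xvxxnvvvvvvv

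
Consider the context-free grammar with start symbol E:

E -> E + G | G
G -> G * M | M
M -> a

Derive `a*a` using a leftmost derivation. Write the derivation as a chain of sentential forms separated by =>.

E => G => G*M => M*M => a*M => a*a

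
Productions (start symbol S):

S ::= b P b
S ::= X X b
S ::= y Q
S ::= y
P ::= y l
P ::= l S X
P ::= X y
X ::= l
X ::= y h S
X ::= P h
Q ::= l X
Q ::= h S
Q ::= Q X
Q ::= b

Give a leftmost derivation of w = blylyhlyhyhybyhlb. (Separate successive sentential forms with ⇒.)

S ⇒ bPb ⇒ blSXb ⇒ blyQXb ⇒ blylXXb ⇒ blylPhXb ⇒ blylXyhXb ⇒ blylyhSyhXb ⇒ blylyhXXbyhXb ⇒ blylyhPhXbyhXb ⇒ blylyhXyhXbyhXb ⇒ blylyhlyhXbyhXb ⇒ blylyhlyhyhSbyhXb ⇒ blylyhlyhyhybyhXb ⇒ blylyhlyhyhybyhlb

S ⇒ bPb   [S ::= b P b]
bPb ⇒ blSXb   [P ::= l S X]
blSXb ⇒ blyQXb   [S ::= y Q]
blyQXb ⇒ blylXXb   [Q ::= l X]
blylXXb ⇒ blylPhXb   [X ::= P h]
blylPhXb ⇒ blylXyhXb   [P ::= X y]
blylXyhXb ⇒ blylyhSyhXb   [X ::= y h S]
blylyhSyhXb ⇒ blylyhXXbyhXb   [S ::= X X b]
blylyhXXbyhXb ⇒ blylyhPhXbyhXb   [X ::= P h]
blylyhPhXbyhXb ⇒ blylyhXyhXbyhXb   [P ::= X y]
blylyhXyhXbyhXb ⇒ blylyhlyhXbyhXb   [X ::= l]
blylyhlyhXbyhXb ⇒ blylyhlyhyhSbyhXb   [X ::= y h S]
blylyhlyhyhSbyhXb ⇒ blylyhlyhyhybyhXb   [S ::= y]
blylyhlyhyhybyhXb ⇒ blylyhlyhyhybyhlb   [X ::= l]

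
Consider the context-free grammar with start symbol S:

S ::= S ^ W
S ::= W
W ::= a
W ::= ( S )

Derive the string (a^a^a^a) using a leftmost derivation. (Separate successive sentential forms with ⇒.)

S ⇒ W ⇒ (S) ⇒ (S^W) ⇒ (S^W^W) ⇒ (S^W^W^W) ⇒ (W^W^W^W) ⇒ (a^W^W^W) ⇒ (a^a^W^W) ⇒ (a^a^a^W) ⇒ (a^a^a^a)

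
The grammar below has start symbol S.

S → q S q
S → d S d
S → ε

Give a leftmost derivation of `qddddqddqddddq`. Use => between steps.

S=>qSq=>qdSdq=>qddSddq=>qdddSdddq=>qddddSddddq=>qddddqSqddddq=>qddddqdSdqddddq=>qddddqddqddddq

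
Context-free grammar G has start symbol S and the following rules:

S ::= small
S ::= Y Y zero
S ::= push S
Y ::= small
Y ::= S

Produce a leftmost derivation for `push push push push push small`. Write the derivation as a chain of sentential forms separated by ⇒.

S ⇒ push S   [S ::= push S]
push S ⇒ push push S   [S ::= push S]
push push S ⇒ push push push S   [S ::= push S]
push push push S ⇒ push push push push S   [S ::= push S]
push push push push S ⇒ push push push push push S   [S ::= push S]
push push push push push S ⇒ push push push push push small   [S ::= small]

S ⇒ push S ⇒ push push S ⇒ push push push S ⇒ push push push push S ⇒ push push push push push S ⇒ push push push push push small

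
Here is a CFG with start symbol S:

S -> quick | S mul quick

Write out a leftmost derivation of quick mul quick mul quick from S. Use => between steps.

S => S mul quick => S mul quick mul quick => quick mul quick mul quick

S => S mul quick   [S -> S mul quick]
S mul quick => S mul quick mul quick   [S -> S mul quick]
S mul quick mul quick => quick mul quick mul quick   [S -> quick]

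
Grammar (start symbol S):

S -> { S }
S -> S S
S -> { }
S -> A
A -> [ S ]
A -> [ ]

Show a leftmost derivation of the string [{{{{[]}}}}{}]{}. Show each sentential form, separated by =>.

S => SS => AS => [S]S => [SS]S => [{S}S]S => [{{S}}S]S => [{{{S}}}S]S => [{{{{S}}}}S]S => [{{{{A}}}}S]S => [{{{{[]}}}}S]S => [{{{{[]}}}}{}]S => [{{{{[]}}}}{}]{}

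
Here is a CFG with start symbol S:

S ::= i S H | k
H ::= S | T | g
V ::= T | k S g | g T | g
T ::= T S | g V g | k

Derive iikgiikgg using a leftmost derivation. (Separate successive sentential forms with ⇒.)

S⇒iSH⇒iiSHH⇒iikHH⇒iikgH⇒iikgS⇒iikgiSH⇒iikgiiSHH⇒iikgiikHH⇒iikgiikgH⇒iikgiikgg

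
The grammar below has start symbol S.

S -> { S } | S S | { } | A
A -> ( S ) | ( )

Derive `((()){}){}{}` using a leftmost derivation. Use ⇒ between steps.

S ⇒ SS ⇒ SSS ⇒ ASS ⇒ (S)SS ⇒ (SS)SS ⇒ (AS)SS ⇒ ((S)S)SS ⇒ ((A)S)SS ⇒ ((())S)SS ⇒ ((()){})SS ⇒ ((()){}){}S ⇒ ((()){}){}{}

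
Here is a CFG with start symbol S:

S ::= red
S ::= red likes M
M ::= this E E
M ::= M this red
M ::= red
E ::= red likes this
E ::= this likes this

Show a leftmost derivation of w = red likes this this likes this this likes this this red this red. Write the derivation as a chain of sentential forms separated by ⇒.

S ⇒ red likes M ⇒ red likes M this red ⇒ red likes M this red this red ⇒ red likes this E E this red this red ⇒ red likes this this likes this E this red this red ⇒ red likes this this likes this this likes this this red this red

S ⇒ red likes M   [S ::= red likes M]
red likes M ⇒ red likes M this red   [M ::= M this red]
red likes M this red ⇒ red likes M this red this red   [M ::= M this red]
red likes M this red this red ⇒ red likes this E E this red this red   [M ::= this E E]
red likes this E E this red this red ⇒ red likes this this likes this E this red this red   [E ::= this likes this]
red likes this this likes this E this red this red ⇒ red likes this this likes this this likes this this red this red   [E ::= this likes this]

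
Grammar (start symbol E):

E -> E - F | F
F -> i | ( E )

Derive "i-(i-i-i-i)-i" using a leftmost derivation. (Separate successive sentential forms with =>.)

E => E-F   [E -> E - F]
E-F => E-F-F   [E -> E - F]
E-F-F => F-F-F   [E -> F]
F-F-F => i-F-F   [F -> i]
i-F-F => i-(E)-F   [F -> ( E )]
i-(E)-F => i-(E-F)-F   [E -> E - F]
i-(E-F)-F => i-(E-F-F)-F   [E -> E - F]
i-(E-F-F)-F => i-(E-F-F-F)-F   [E -> E - F]
i-(E-F-F-F)-F => i-(F-F-F-F)-F   [E -> F]
i-(F-F-F-F)-F => i-(i-F-F-F)-F   [F -> i]
i-(i-F-F-F)-F => i-(i-i-F-F)-F   [F -> i]
i-(i-i-F-F)-F => i-(i-i-i-F)-F   [F -> i]
i-(i-i-i-F)-F => i-(i-i-i-i)-F   [F -> i]
i-(i-i-i-i)-F => i-(i-i-i-i)-i   [F -> i]

E => E-F => E-F-F => F-F-F => i-F-F => i-(E)-F => i-(E-F)-F => i-(E-F-F)-F => i-(E-F-F-F)-F => i-(F-F-F-F)-F => i-(i-F-F-F)-F => i-(i-i-F-F)-F => i-(i-i-i-F)-F => i-(i-i-i-i)-F => i-(i-i-i-i)-i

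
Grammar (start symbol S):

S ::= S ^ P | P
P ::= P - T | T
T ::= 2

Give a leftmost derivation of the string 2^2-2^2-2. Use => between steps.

S => S^P   [S ::= S ^ P]
S^P => S^P^P   [S ::= S ^ P]
S^P^P => P^P^P   [S ::= P]
P^P^P => T^P^P   [P ::= T]
T^P^P => 2^P^P   [T ::= 2]
2^P^P => 2^P-T^P   [P ::= P - T]
2^P-T^P => 2^T-T^P   [P ::= T]
2^T-T^P => 2^2-T^P   [T ::= 2]
2^2-T^P => 2^2-2^P   [T ::= 2]
2^2-2^P => 2^2-2^P-T   [P ::= P - T]
2^2-2^P-T => 2^2-2^T-T   [P ::= T]
2^2-2^T-T => 2^2-2^2-T   [T ::= 2]
2^2-2^2-T => 2^2-2^2-2   [T ::= 2]

S => S^P => S^P^P => P^P^P => T^P^P => 2^P^P => 2^P-T^P => 2^T-T^P => 2^2-T^P => 2^2-2^P => 2^2-2^P-T => 2^2-2^T-T => 2^2-2^2-T => 2^2-2^2-2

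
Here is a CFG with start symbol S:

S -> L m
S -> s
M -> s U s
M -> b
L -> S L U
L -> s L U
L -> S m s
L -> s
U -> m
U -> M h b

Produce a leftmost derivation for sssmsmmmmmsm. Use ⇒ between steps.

S ⇒ Lm   [S -> L m]
Lm ⇒ Smsm   [L -> S m s]
Smsm ⇒ Lmmsm   [S -> L m]
Lmmsm ⇒ sLUmmsm   [L -> s L U]
sLUmmsm ⇒ ssLUUmmsm   [L -> s L U]
ssLUUmmsm ⇒ ssSLUUUmmsm   [L -> S L U]
ssSLUUUmmsm ⇒ ssLmLUUUmmsm   [S -> L m]
ssLmLUUUmmsm ⇒ sssmLUUUmmsm   [L -> s]
sssmLUUUmmsm ⇒ sssmsUUUmmsm   [L -> s]
sssmsUUUmmsm ⇒ sssmsmUUmmsm   [U -> m]
sssmsmUUmmsm ⇒ sssmsmmUmmsm   [U -> m]
sssmsmmUmmsm ⇒ sssmsmmmmmsm   [U -> m]

S ⇒ Lm ⇒ Smsm ⇒ Lmmsm ⇒ sLUmmsm ⇒ ssLUUmmsm ⇒ ssSLUUUmmsm ⇒ ssLmLUUUmmsm ⇒ sssmLUUUmmsm ⇒ sssmsUUUmmsm ⇒ sssmsmUUmmsm ⇒ sssmsmmUmmsm ⇒ sssmsmmmmmsm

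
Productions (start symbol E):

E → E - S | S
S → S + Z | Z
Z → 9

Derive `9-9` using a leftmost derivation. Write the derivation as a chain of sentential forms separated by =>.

E => E-S => S-S => Z-S => 9-S => 9-Z => 9-9

E => E-S   [E → E - S]
E-S => S-S   [E → S]
S-S => Z-S   [S → Z]
Z-S => 9-S   [Z → 9]
9-S => 9-Z   [S → Z]
9-Z => 9-9   [Z → 9]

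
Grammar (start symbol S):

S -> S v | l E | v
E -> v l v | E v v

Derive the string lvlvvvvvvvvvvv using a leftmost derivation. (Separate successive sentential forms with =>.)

S => lE => lEvv => lEvvvv => lEvvvvvv => lEvvvvvvvv => lEvvvvvvvvvv => lvlvvvvvvvvvvv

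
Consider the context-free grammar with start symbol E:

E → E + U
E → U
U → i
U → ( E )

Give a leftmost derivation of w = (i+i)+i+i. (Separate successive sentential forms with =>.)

E => E+U   [E → E + U]
E+U => E+U+U   [E → E + U]
E+U+U => U+U+U   [E → U]
U+U+U => (E)+U+U   [U → ( E )]
(E)+U+U => (E+U)+U+U   [E → E + U]
(E+U)+U+U => (U+U)+U+U   [E → U]
(U+U)+U+U => (i+U)+U+U   [U → i]
(i+U)+U+U => (i+i)+U+U   [U → i]
(i+i)+U+U => (i+i)+i+U   [U → i]
(i+i)+i+U => (i+i)+i+i   [U → i]

E => E+U => E+U+U => U+U+U => (E)+U+U => (E+U)+U+U => (U+U)+U+U => (i+U)+U+U => (i+i)+U+U => (i+i)+i+U => (i+i)+i+i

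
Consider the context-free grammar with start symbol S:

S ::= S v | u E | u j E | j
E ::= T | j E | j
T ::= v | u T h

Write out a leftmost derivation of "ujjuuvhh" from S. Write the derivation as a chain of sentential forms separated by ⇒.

S ⇒ uE ⇒ ujE ⇒ ujjE ⇒ ujjT ⇒ ujjuTh ⇒ ujjuuThh ⇒ ujjuuvhh

S ⇒ uE   [S ::= u E]
uE ⇒ ujE   [E ::= j E]
ujE ⇒ ujjE   [E ::= j E]
ujjE ⇒ ujjT   [E ::= T]
ujjT ⇒ ujjuTh   [T ::= u T h]
ujjuTh ⇒ ujjuuThh   [T ::= u T h]
ujjuuThh ⇒ ujjuuvhh   [T ::= v]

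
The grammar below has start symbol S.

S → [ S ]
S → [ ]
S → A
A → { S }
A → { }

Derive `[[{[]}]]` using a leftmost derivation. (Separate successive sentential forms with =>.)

S => [S]   [S → [ S ]]
[S] => [[S]]   [S → [ S ]]
[[S]] => [[A]]   [S → A]
[[A]] => [[{S}]]   [A → { S }]
[[{S}]] => [[{[]}]]   [S → [ ]]

S => [S] => [[S]] => [[A]] => [[{S}]] => [[{[]}]]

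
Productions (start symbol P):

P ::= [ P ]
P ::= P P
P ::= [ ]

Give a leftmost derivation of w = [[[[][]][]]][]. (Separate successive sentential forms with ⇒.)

P ⇒ PP ⇒ [P]P ⇒ [[P]]P ⇒ [[PP]]P ⇒ [[[P]P]]P ⇒ [[[PP]P]]P ⇒ [[[[]P]P]]P ⇒ [[[[][]]P]]P ⇒ [[[[][]][]]]P ⇒ [[[[][]][]]][]

P ⇒ PP   [P ::= P P]
PP ⇒ [P]P   [P ::= [ P ]]
[P]P ⇒ [[P]]P   [P ::= [ P ]]
[[P]]P ⇒ [[PP]]P   [P ::= P P]
[[PP]]P ⇒ [[[P]P]]P   [P ::= [ P ]]
[[[P]P]]P ⇒ [[[PP]P]]P   [P ::= P P]
[[[PP]P]]P ⇒ [[[[]P]P]]P   [P ::= [ ]]
[[[[]P]P]]P ⇒ [[[[][]]P]]P   [P ::= [ ]]
[[[[][]]P]]P ⇒ [[[[][]][]]]P   [P ::= [ ]]
[[[[][]][]]]P ⇒ [[[[][]][]]][]   [P ::= [ ]]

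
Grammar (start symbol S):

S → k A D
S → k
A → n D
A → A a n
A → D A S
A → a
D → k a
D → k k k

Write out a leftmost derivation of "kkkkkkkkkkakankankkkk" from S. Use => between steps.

S => kAD => kDASD => kkkkASD => kkkkAanSD => kkkkDASanSD => kkkkkkkASanSD => kkkkkkkAanSanSD => kkkkkkkDASanSanSD => kkkkkkkkkkASanSanSD => kkkkkkkkkkaSanSanSD => kkkkkkkkkkakanSanSD => kkkkkkkkkkakankanSD => kkkkkkkkkkakankankD => kkkkkkkkkkakankankkkk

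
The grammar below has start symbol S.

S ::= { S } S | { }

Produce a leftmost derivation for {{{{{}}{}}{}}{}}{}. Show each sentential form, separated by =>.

S => {S}S => {{S}S}S => {{{S}S}S}S => {{{{S}S}S}S}S => {{{{{}}S}S}S}S => {{{{{}}{}}S}S}S => {{{{{}}{}}{}}S}S => {{{{{}}{}}{}}{}}S => {{{{{}}{}}{}}{}}{}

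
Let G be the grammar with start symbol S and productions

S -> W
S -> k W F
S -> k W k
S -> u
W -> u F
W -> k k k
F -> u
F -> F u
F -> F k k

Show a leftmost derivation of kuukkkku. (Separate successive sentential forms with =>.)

S=>kWF=>kuFF=>kuFkkF=>kuFkkkkF=>kuukkkkF=>kuukkkku

S => kWF   [S -> k W F]
kWF => kuFF   [W -> u F]
kuFF => kuFkkF   [F -> F k k]
kuFkkF => kuFkkkkF   [F -> F k k]
kuFkkkkF => kuukkkkF   [F -> u]
kuukkkkF => kuukkkku   [F -> u]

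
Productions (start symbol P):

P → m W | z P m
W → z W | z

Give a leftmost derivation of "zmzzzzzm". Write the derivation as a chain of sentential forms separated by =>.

P=>zPm=>zmWm=>zmzWm=>zmzzWm=>zmzzzWm=>zmzzzzWm=>zmzzzzzm

P => zPm   [P → z P m]
zPm => zmWm   [P → m W]
zmWm => zmzWm   [W → z W]
zmzWm => zmzzWm   [W → z W]
zmzzWm => zmzzzWm   [W → z W]
zmzzzWm => zmzzzzWm   [W → z W]
zmzzzzWm => zmzzzzzm   [W → z]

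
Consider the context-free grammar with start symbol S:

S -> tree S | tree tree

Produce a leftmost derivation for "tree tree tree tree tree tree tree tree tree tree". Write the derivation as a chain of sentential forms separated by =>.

S => tree S => tree tree S => tree tree tree S => tree tree tree tree S => tree tree tree tree tree S => tree tree tree tree tree tree S => tree tree tree tree tree tree tree S => tree tree tree tree tree tree tree tree S => tree tree tree tree tree tree tree tree tree tree

S => tree S   [S -> tree S]
tree S => tree tree S   [S -> tree S]
tree tree S => tree tree tree S   [S -> tree S]
tree tree tree S => tree tree tree tree S   [S -> tree S]
tree tree tree tree S => tree tree tree tree tree S   [S -> tree S]
tree tree tree tree tree S => tree tree tree tree tree tree S   [S -> tree S]
tree tree tree tree tree tree S => tree tree tree tree tree tree tree S   [S -> tree S]
tree tree tree tree tree tree tree S => tree tree tree tree tree tree tree tree S   [S -> tree S]
tree tree tree tree tree tree tree tree S => tree tree tree tree tree tree tree tree tree tree   [S -> tree tree]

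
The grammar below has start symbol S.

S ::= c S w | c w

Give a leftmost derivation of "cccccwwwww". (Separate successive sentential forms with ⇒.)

S ⇒ cSw   [S ::= c S w]
cSw ⇒ ccSww   [S ::= c S w]
ccSww ⇒ cccSwww   [S ::= c S w]
cccSwww ⇒ ccccSwwww   [S ::= c S w]
ccccSwwww ⇒ cccccwwwww   [S ::= c w]

S ⇒ cSw ⇒ ccSww ⇒ cccSwww ⇒ ccccSwwww ⇒ cccccwwwww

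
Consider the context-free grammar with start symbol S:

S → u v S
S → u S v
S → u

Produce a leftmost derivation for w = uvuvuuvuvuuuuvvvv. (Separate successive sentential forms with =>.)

S => uvS => uvuvS => uvuvuSv => uvuvuuvSv => uvuvuuvuvSv => uvuvuuvuvuSvv => uvuvuuvuvuuSvvv => uvuvuuvuvuuuSvvvv => uvuvuuvuvuuuuvvvv

S => uvS   [S → u v S]
uvS => uvuvS   [S → u v S]
uvuvS => uvuvuSv   [S → u S v]
uvuvuSv => uvuvuuvSv   [S → u v S]
uvuvuuvSv => uvuvuuvuvSv   [S → u v S]
uvuvuuvuvSv => uvuvuuvuvuSvv   [S → u S v]
uvuvuuvuvuSvv => uvuvuuvuvuuSvvv   [S → u S v]
uvuvuuvuvuuSvvv => uvuvuuvuvuuuSvvvv   [S → u S v]
uvuvuuvuvuuuSvvvv => uvuvuuvuvuuuuvvvv   [S → u]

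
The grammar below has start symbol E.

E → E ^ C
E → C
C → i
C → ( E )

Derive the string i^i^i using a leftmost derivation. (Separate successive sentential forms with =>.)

E=>E^C=>E^C^C=>C^C^C=>i^C^C=>i^i^C=>i^i^i

E => E^C   [E → E ^ C]
E^C => E^C^C   [E → E ^ C]
E^C^C => C^C^C   [E → C]
C^C^C => i^C^C   [C → i]
i^C^C => i^i^C   [C → i]
i^i^C => i^i^i   [C → i]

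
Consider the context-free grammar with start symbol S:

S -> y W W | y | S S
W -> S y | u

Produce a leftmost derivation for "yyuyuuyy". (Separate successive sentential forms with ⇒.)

S ⇒ SS   [S -> S S]
SS ⇒ SSS   [S -> S S]
SSS ⇒ ySS   [S -> y]
ySS ⇒ yyWWS   [S -> y W W]
yyWWS ⇒ yyuWS   [W -> u]
yyuWS ⇒ yyuSyS   [W -> S y]
yyuSyS ⇒ yyuyWWyS   [S -> y W W]
yyuyWWyS ⇒ yyuyuWyS   [W -> u]
yyuyuWyS ⇒ yyuyuuyS   [W -> u]
yyuyuuyS ⇒ yyuyuuyy   [S -> y]

S ⇒ SS ⇒ SSS ⇒ ySS ⇒ yyWWS ⇒ yyuWS ⇒ yyuSyS ⇒ yyuyWWyS ⇒ yyuyuWyS ⇒ yyuyuuyS ⇒ yyuyuuyy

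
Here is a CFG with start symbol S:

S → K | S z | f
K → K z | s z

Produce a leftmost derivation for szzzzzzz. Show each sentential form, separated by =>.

S => Sz => Szz => Szzz => Kzzz => Kzzzz => Kzzzzz => Kzzzzzz => szzzzzzz

S => Sz   [S → S z]
Sz => Szz   [S → S z]
Szz => Szzz   [S → S z]
Szzz => Kzzz   [S → K]
Kzzz => Kzzzz   [K → K z]
Kzzzz => Kzzzzz   [K → K z]
Kzzzzz => Kzzzzzz   [K → K z]
Kzzzzzz => szzzzzzz   [K → s z]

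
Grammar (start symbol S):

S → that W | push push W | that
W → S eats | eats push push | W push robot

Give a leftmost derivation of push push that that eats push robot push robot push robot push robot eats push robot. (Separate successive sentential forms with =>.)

S => push push W   [S → push push W]
push push W => push push W push robot   [W → W push robot]
push push W push robot => push push S eats push robot   [W → S eats]
push push S eats push robot => push push that W eats push robot   [S → that W]
push push that W eats push robot => push push that W push robot eats push robot   [W → W push robot]
push push that W push robot eats push robot => push push that W push robot push robot eats push robot   [W → W push robot]
push push that W push robot push robot eats push robot => push push that W push robot push robot push robot eats push robot   [W → W push robot]
push push that W push robot push robot push robot eats push robot => push push that W push robot push robot push robot push robot eats push robot   [W → W push robot]
push push that W push robot push robot push robot push robot eats push robot => push push that S eats push robot push robot push robot push robot eats push robot   [W → S eats]
push push that S eats push robot push robot push robot push robot eats push robot => push push that that eats push robot push robot push robot push robot eats push robot   [S → that]

S => push push W => push push W push robot => push push S eats push robot => push push that W eats push robot => push push that W push robot eats push robot => push push that W push robot push robot eats push robot => push push that W push robot push robot push robot eats push robot => push push that W push robot push robot push robot push robot eats push robot => push push that S eats push robot push robot push robot push robot eats push robot => push push that that eats push robot push robot push robot push robot eats push robot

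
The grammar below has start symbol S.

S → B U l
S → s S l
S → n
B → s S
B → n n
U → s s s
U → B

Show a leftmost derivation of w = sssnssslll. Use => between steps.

S => sSl   [S → s S l]
sSl => ssSll   [S → s S l]
ssSll => ssBUlll   [S → B U l]
ssBUlll => sssSUlll   [B → s S]
sssSUlll => sssnUlll   [S → n]
sssnUlll => sssnssslll   [U → s s s]

S=>sSl=>ssSll=>ssBUlll=>sssSUlll=>sssnUlll=>sssnssslll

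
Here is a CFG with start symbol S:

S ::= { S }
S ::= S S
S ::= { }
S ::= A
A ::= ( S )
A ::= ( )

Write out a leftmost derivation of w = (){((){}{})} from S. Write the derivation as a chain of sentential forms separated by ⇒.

S ⇒ SS   [S ::= S S]
SS ⇒ AS   [S ::= A]
AS ⇒ ()S   [A ::= ( )]
()S ⇒ (){S}   [S ::= { S }]
(){S} ⇒ (){A}   [S ::= A]
(){A} ⇒ (){(S)}   [A ::= ( S )]
(){(S)} ⇒ (){(SS)}   [S ::= S S]
(){(SS)} ⇒ (){(SSS)}   [S ::= S S]
(){(SSS)} ⇒ (){(ASS)}   [S ::= A]
(){(ASS)} ⇒ (){(()SS)}   [A ::= ( )]
(){(()SS)} ⇒ (){((){}S)}   [S ::= { }]
(){((){}S)} ⇒ (){((){}{})}   [S ::= { }]

S⇒SS⇒AS⇒()S⇒(){S}⇒(){A}⇒(){(S)}⇒(){(SS)}⇒(){(SSS)}⇒(){(ASS)}⇒(){(()SS)}⇒(){((){}S)}⇒(){((){}{})}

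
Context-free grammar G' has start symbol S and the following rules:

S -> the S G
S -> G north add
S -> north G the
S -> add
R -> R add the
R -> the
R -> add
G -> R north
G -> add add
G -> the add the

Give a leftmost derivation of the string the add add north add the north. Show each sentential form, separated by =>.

S => the S G => the G north add G => the add add north add G => the add add north add R north => the add add north add the north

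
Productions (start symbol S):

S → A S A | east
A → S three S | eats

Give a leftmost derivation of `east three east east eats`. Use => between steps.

S => A S A => S three S S A => east three S S A => east three east S A => east three east east A => east three east east eats

S => A S A   [S → A S A]
A S A => S three S S A   [A → S three S]
S three S S A => east three S S A   [S → east]
east three S S A => east three east S A   [S → east]
east three east S A => east three east east A   [S → east]
east three east east A => east three east east eats   [A → eats]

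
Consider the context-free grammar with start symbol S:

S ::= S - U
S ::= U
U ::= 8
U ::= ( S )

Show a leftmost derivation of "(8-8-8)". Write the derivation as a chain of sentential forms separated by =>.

S => U   [S ::= U]
U => (S)   [U ::= ( S )]
(S) => (S-U)   [S ::= S - U]
(S-U) => (S-U-U)   [S ::= S - U]
(S-U-U) => (U-U-U)   [S ::= U]
(U-U-U) => (8-U-U)   [U ::= 8]
(8-U-U) => (8-8-U)   [U ::= 8]
(8-8-U) => (8-8-8)   [U ::= 8]

S=>U=>(S)=>(S-U)=>(S-U-U)=>(U-U-U)=>(8-U-U)=>(8-8-U)=>(8-8-8)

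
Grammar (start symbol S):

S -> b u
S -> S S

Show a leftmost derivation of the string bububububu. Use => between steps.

S=>SS=>buS=>buSS=>buSSS=>buSSSS=>bubuSSS=>bububuSS=>bubububuS=>bububububu

S => SS   [S -> S S]
SS => buS   [S -> b u]
buS => buSS   [S -> S S]
buSS => buSSS   [S -> S S]
buSSS => buSSSS   [S -> S S]
buSSSS => bubuSSS   [S -> b u]
bubuSSS => bububuSS   [S -> b u]
bububuSS => bubububuS   [S -> b u]
bubububuS => bububububu   [S -> b u]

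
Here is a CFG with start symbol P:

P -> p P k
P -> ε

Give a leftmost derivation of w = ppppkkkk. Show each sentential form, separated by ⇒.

P⇒pPk⇒ppPkk⇒pppPkkk⇒ppppPkkkk⇒ppppkkkk

P ⇒ pPk   [P -> p P k]
pPk ⇒ ppPkk   [P -> p P k]
ppPkk ⇒ pppPkkk   [P -> p P k]
pppPkkk ⇒ ppppPkkkk   [P -> p P k]
ppppPkkkk ⇒ ppppkkkk   [P -> ε]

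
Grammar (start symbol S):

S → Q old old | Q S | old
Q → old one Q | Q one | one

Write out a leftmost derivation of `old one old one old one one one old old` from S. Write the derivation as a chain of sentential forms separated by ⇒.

S ⇒ Q old old   [S → Q old old]
Q old old ⇒ Q one old old   [Q → Q one]
Q one old old ⇒ old one Q one old old   [Q → old one Q]
old one Q one old old ⇒ old one old one Q one old old   [Q → old one Q]
old one old one Q one old old ⇒ old one old one old one Q one old old   [Q → old one Q]
old one old one old one Q one old old ⇒ old one old one old one one one old old   [Q → one]

S ⇒ Q old old ⇒ Q one old old ⇒ old one Q one old old ⇒ old one old one Q one old old ⇒ old one old one old one Q one old old ⇒ old one old one old one one one old old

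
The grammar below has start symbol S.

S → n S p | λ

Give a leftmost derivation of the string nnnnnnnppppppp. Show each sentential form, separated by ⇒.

S ⇒ nSp ⇒ nnSpp ⇒ nnnSppp ⇒ nnnnSpppp ⇒ nnnnnSppppp ⇒ nnnnnnSpppppp ⇒ nnnnnnnSppppppp ⇒ nnnnnnnppppppp

S ⇒ nSp   [S → n S p]
nSp ⇒ nnSpp   [S → n S p]
nnSpp ⇒ nnnSppp   [S → n S p]
nnnSppp ⇒ nnnnSpppp   [S → n S p]
nnnnSpppp ⇒ nnnnnSppppp   [S → n S p]
nnnnnSppppp ⇒ nnnnnnSpppppp   [S → n S p]
nnnnnnSpppppp ⇒ nnnnnnnSppppppp   [S → n S p]
nnnnnnnSppppppp ⇒ nnnnnnnppppppp   [S → λ]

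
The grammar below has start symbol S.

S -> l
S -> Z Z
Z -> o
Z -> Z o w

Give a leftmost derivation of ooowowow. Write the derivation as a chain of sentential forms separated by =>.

S => ZZ => oZ => oZow => oZowow => oZowowow => ooowowow

S => ZZ   [S -> Z Z]
ZZ => oZ   [Z -> o]
oZ => oZow   [Z -> Z o w]
oZow => oZowow   [Z -> Z o w]
oZowow => oZowowow   [Z -> Z o w]
oZowowow => ooowowow   [Z -> o]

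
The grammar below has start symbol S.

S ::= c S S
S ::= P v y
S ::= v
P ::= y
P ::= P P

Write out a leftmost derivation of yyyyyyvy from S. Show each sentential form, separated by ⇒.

S ⇒ Pvy ⇒ PPvy ⇒ PPPvy ⇒ PPPPvy ⇒ yPPPvy ⇒ yPPPPvy ⇒ yPPPPPvy ⇒ yyPPPPvy ⇒ yyyPPPvy ⇒ yyyyPPvy ⇒ yyyyyPvy ⇒ yyyyyyvy

S ⇒ Pvy   [S ::= P v y]
Pvy ⇒ PPvy   [P ::= P P]
PPvy ⇒ PPPvy   [P ::= P P]
PPPvy ⇒ PPPPvy   [P ::= P P]
PPPPvy ⇒ yPPPvy   [P ::= y]
yPPPvy ⇒ yPPPPvy   [P ::= P P]
yPPPPvy ⇒ yPPPPPvy   [P ::= P P]
yPPPPPvy ⇒ yyPPPPvy   [P ::= y]
yyPPPPvy ⇒ yyyPPPvy   [P ::= y]
yyyPPPvy ⇒ yyyyPPvy   [P ::= y]
yyyyPPvy ⇒ yyyyyPvy   [P ::= y]
yyyyyPvy ⇒ yyyyyyvy   [P ::= y]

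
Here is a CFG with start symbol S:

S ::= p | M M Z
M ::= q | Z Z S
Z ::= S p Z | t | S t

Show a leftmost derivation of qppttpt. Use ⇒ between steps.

S⇒MMZ⇒qMZ⇒qZZSZ⇒qSpZZSZ⇒qppZZSZ⇒qpptZSZ⇒qppttSZ⇒qppttpZ⇒qppttpt

S ⇒ MMZ   [S ::= M M Z]
MMZ ⇒ qMZ   [M ::= q]
qMZ ⇒ qZZSZ   [M ::= Z Z S]
qZZSZ ⇒ qSpZZSZ   [Z ::= S p Z]
qSpZZSZ ⇒ qppZZSZ   [S ::= p]
qppZZSZ ⇒ qpptZSZ   [Z ::= t]
qpptZSZ ⇒ qppttSZ   [Z ::= t]
qppttSZ ⇒ qppttpZ   [S ::= p]
qppttpZ ⇒ qppttpt   [Z ::= t]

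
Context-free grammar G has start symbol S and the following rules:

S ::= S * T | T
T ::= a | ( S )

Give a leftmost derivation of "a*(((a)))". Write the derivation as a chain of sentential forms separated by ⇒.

S ⇒ S*T ⇒ T*T ⇒ a*T ⇒ a*(S) ⇒ a*(T) ⇒ a*((S)) ⇒ a*((T)) ⇒ a*(((S))) ⇒ a*(((T))) ⇒ a*(((a)))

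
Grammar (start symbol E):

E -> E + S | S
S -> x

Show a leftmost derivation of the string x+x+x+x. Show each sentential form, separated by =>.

E => E+S   [E -> E + S]
E+S => E+S+S   [E -> E + S]
E+S+S => E+S+S+S   [E -> E + S]
E+S+S+S => S+S+S+S   [E -> S]
S+S+S+S => x+S+S+S   [S -> x]
x+S+S+S => x+x+S+S   [S -> x]
x+x+S+S => x+x+x+S   [S -> x]
x+x+x+S => x+x+x+x   [S -> x]

E => E+S => E+S+S => E+S+S+S => S+S+S+S => x+S+S+S => x+x+S+S => x+x+x+S => x+x+x+x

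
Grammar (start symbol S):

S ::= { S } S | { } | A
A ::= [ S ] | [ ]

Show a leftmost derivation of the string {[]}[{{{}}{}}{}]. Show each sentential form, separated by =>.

S => {S}S   [S ::= { S } S]
{S}S => {A}S   [S ::= A]
{A}S => {[]}S   [A ::= [ ]]
{[]}S => {[]}A   [S ::= A]
{[]}A => {[]}[S]   [A ::= [ S ]]
{[]}[S] => {[]}[{S}S]   [S ::= { S } S]
{[]}[{S}S] => {[]}[{{S}S}S]   [S ::= { S } S]
{[]}[{{S}S}S] => {[]}[{{{}}S}S]   [S ::= { }]
{[]}[{{{}}S}S] => {[]}[{{{}}{}}S]   [S ::= { }]
{[]}[{{{}}{}}S] => {[]}[{{{}}{}}{}]   [S ::= { }]

S => {S}S => {A}S => {[]}S => {[]}A => {[]}[S] => {[]}[{S}S] => {[]}[{{S}S}S] => {[]}[{{{}}S}S] => {[]}[{{{}}{}}S] => {[]}[{{{}}{}}{}]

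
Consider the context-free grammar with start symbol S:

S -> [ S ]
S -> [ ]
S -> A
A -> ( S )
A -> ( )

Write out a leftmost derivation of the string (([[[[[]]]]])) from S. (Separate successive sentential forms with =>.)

S => A => (S) => (A) => ((S)) => (([S])) => (([[S]])) => (([[[S]]])) => (([[[[S]]]])) => (([[[[[]]]]]))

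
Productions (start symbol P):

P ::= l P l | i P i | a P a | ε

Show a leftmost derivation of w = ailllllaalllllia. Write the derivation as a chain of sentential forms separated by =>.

P => aPa => aiPia => ailPlia => aillPllia => ailllPlllia => aillllPllllia => ailllllPlllllia => ailllllaPalllllia => ailllllaalllllia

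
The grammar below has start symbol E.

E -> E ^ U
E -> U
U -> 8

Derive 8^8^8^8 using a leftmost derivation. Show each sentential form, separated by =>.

E=>E^U=>E^U^U=>E^U^U^U=>U^U^U^U=>8^U^U^U=>8^8^U^U=>8^8^8^U=>8^8^8^8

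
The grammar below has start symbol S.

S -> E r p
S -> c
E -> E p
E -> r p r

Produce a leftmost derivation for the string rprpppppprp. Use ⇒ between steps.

S ⇒ Erp ⇒ Eprp ⇒ Epprp ⇒ Eppprp ⇒ Epppprp ⇒ Eppppprp ⇒ Epppppprp ⇒ rprpppppprp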